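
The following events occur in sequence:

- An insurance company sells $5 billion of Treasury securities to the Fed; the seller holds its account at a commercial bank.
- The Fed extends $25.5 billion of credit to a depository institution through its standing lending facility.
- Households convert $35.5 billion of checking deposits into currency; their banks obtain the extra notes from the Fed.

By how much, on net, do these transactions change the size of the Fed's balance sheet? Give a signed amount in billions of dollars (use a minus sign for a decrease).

Fed balance sheet:
  Assets:      Securities +$5B, Loans to banks +$25.5B
  Liabilities: Bank reserves −$5B, Currency in circulation +$35.5B
Change in total Fed assets = +$30.5 billion.

+$30.5 billion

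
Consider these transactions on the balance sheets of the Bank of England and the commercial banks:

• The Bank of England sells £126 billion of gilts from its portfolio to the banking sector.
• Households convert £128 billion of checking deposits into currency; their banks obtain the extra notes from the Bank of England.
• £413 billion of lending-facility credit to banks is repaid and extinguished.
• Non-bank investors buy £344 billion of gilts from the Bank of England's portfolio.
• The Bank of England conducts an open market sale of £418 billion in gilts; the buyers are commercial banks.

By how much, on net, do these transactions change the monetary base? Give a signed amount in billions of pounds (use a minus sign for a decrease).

Bank of England balance sheet:
  Assets:      Securities −£888B, Loans to banks −£413B
  Liabilities: Bank reserves −£1429B, Currency in circulation +£128B
Commercial banking system:
  Assets:      Reserves at CB −£1429B, Securities +£544B
  Liabilities: Checkable deposits −£472B, Borrowings from CB −£413B
Monetary base = currency + reserves: +£128B + (−£1429B) = -£1301 billion.

-£1301 billion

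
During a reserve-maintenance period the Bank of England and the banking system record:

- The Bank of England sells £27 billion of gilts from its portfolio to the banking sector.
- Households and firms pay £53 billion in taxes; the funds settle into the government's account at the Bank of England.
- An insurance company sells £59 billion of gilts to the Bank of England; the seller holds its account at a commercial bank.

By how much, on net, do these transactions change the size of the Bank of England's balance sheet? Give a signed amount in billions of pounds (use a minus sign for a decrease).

+£32 billion

Bank of England balance sheet:
  Assets:      Securities +£32B
  Liabilities: Bank reserves −£21B, Government deposits +£53B
Commercial banking system:
  Assets:      Reserves at CB −£21B, Securities +£27B
  Liabilities: Checkable deposits +£6B
Change in total Bank of England assets = +£32 billion.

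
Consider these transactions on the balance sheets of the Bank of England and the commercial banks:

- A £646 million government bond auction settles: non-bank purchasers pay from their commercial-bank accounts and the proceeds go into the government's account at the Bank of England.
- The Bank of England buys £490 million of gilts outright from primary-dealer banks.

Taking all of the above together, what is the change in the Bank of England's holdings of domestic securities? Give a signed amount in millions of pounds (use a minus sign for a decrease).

+£490 million

Government account inflow £646 million: the Bank of England's securities portfolio is untouched → 0.
OMO purchase (from banks) £490 million: securities added to the Bank of England's portfolio → +£490M.
Net: 0 + 490 = +£490 million.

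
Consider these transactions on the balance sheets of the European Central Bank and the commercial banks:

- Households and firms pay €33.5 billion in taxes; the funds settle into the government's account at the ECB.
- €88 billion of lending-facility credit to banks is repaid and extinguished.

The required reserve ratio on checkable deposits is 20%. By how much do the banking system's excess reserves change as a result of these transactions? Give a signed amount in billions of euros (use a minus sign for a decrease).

-€114.8 billion

Government account inflow €33.5 billion: reserves −€33.5B, deposits −€33.5B.
Discount-window repayment €88 billion: reserves −€88B, deposits 0.
Totals: Δreserves = −€121.5B, Δdeposits = −€33.5B.
Δrequired reserves = 20% × −€33.5B = −€6.7B.
Δexcess reserves = Δreserves − Δrequired = −€121.5B − (−€6.7B) = -€114.8 billion.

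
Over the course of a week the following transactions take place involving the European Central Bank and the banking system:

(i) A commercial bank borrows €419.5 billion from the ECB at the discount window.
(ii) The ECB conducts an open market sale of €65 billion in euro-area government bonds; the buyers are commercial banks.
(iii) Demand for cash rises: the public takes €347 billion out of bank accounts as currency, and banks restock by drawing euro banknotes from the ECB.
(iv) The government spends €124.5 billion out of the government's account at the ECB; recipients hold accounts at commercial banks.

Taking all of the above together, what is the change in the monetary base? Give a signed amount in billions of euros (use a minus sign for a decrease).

ECB balance sheet:
  Assets:      Securities −€65B, Loans to banks +€419.5B
  Liabilities: Bank reserves +€132B, Currency in circulation +€347B, Government deposits −€124.5B
Monetary base = currency + reserves: +€347B + (+€132B) = +€479 billion.

+€479 billion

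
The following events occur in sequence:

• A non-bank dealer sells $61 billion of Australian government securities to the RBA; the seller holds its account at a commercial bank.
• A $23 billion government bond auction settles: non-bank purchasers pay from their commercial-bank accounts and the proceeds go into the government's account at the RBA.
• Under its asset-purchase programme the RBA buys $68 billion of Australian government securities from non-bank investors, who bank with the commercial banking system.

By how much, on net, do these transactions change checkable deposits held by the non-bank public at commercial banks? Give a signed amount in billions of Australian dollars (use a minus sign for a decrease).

+$106 billion

RBA balance sheet:
  Assets:      Securities +$129B
  Liabilities: Bank reserves +$106B, Government deposits +$23B
Commercial banking system:
  Assets:      Reserves at CB +$106B
  Liabilities: Checkable deposits +$106B
So the change in checkable deposits held by the non-bank public at commercial banks is +$106 billion.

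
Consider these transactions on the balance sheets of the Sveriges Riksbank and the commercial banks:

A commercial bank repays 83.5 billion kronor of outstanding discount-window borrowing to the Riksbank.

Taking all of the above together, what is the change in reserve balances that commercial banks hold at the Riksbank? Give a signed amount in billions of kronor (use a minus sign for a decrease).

Riksbank balance sheet:
  Assets:      Loans to banks −83.5B
  Liabilities: Bank reserves −83.5B
Commercial banking system:
  Assets:      Reserves at CB −83.5B
  Liabilities: Borrowings from CB −83.5B
So the change in reserve balances that commercial banks hold at the Riksbank is -83.5 billion.

-83.5 billion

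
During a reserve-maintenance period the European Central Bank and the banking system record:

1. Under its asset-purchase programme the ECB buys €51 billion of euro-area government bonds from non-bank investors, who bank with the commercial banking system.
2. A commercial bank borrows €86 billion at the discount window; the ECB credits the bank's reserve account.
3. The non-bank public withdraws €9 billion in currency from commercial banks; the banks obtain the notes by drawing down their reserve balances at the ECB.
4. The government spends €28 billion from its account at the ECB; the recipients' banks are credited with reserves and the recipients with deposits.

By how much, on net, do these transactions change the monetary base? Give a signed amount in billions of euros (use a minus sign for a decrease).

+€165 billion

Asset purchase (from non-banks) €51 billion: ECB balance sheet expands → +€51B.
Discount-window loan €86 billion: ECB balance sheet expands → +€86B.
Currency withdrawal €9 billion: just a shift between currency and reserves — both are base money → 0.
Government spending €28 billion: a non-base liability converts back to reserves → +€28B.
Net: 51 + 86 + 0 + 28 = +€165 billion.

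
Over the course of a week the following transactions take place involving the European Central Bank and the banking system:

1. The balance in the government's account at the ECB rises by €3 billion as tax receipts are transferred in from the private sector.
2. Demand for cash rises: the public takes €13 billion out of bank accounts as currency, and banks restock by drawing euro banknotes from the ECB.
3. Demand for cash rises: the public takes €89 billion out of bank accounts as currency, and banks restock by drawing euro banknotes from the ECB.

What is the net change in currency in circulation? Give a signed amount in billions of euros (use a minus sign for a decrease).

Government account inflow €3 billion: no currency enters or leaves circulation → 0.
Currency withdrawal €13 billion: notes leave the central bank → +€13B.
Currency withdrawal €89 billion: notes leave the central bank → +€89B.
Net: 0 + 13 + 89 = +€102 billion.

+€102 billion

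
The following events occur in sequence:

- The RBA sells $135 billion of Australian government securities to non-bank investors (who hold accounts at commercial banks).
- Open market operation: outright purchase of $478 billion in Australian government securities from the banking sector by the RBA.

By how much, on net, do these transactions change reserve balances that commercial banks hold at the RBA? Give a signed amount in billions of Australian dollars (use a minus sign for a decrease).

+$343 billion

Asset sale (to non-banks) $135 billion: the non-bank buyers' banks settle from reserves → −$135B.
OMO purchase (from banks) $478 billion: the RBA pays by crediting reserve accounts → +$478B.
Net: −135 + 478 = +$343 billion.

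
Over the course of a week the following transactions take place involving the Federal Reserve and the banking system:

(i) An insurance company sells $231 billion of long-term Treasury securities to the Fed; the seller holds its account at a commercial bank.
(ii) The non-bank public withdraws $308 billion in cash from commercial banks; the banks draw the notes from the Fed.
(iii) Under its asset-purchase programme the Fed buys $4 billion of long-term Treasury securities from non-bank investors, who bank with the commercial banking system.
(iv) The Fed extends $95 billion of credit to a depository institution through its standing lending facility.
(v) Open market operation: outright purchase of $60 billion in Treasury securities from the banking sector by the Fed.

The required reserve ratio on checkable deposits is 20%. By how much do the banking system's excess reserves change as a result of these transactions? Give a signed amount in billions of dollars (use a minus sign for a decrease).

Asset purchase (from non-banks) $231 billion: reserves +$231B, deposits +$231B.
Currency withdrawal $308 billion: reserves −$308B, deposits −$308B.
Asset purchase (from non-banks) $4 billion: reserves +$4B, deposits +$4B.
Discount-window loan $95 billion: reserves +$95B, deposits 0.
OMO purchase (from banks) $60 billion: reserves +$60B, deposits 0.
Totals: Δreserves = +$82B, Δdeposits = −$73B.
Δrequired reserves = 20% × −$73B = −$14.6B.
Δexcess reserves = Δreserves − Δrequired = +$82B − (−$14.6B) = +$96.6 billion.

+$96.6 billion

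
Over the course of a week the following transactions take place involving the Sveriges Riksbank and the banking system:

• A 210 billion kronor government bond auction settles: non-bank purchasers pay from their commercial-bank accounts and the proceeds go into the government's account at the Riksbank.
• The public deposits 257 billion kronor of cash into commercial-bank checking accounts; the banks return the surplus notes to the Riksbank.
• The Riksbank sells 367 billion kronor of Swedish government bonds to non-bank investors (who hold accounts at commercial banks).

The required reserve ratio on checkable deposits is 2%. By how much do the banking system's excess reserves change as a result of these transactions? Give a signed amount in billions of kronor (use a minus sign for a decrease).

Government account inflow 210 billion kronor: reserves −210B, deposits −210B.
Currency deposit 257 billion kronor: reserves +257B, deposits +257B.
Asset sale (to non-banks) 367 billion kronor: reserves −367B, deposits −367B.
Totals: Δreserves = −320B, Δdeposits = −320B.
Δrequired reserves = 2% × −320B = −6.4B.
Δexcess reserves = Δreserves − Δrequired = −320B − (−6.4B) = -313.6 billion.

-313.6 billion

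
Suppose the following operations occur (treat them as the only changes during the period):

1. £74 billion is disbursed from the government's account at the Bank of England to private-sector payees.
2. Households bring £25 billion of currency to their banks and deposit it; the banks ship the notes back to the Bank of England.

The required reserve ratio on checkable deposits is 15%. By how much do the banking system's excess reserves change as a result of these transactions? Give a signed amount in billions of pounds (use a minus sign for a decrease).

+£84.15 billion

Government spending £74 billion: reserves +£74B, deposits +£74B.
Currency deposit £25 billion: reserves +£25B, deposits +£25B.
Totals: Δreserves = +£99B, Δdeposits = +£99B.
Δrequired reserves = 15% × +£99B = +£14.85B.
Δexcess reserves = Δreserves − Δrequired = +£99B − (+£14.85B) = +£84.15 billion.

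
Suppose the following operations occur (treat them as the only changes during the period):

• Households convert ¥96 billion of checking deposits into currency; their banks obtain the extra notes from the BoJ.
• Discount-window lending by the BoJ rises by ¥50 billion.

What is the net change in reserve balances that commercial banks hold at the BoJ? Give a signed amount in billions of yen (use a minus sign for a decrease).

-¥46 billion

BoJ balance sheet:
  Assets:      Loans to banks +¥50B
  Liabilities: Bank reserves −¥46B, Currency in circulation +¥96B
Commercial banking system:
  Assets:      Reserves at CB −¥46B
  Liabilities: Checkable deposits −¥96B, Borrowings from CB +¥50B
So the change in reserve balances that commercial banks hold at the BoJ is -¥46 billion.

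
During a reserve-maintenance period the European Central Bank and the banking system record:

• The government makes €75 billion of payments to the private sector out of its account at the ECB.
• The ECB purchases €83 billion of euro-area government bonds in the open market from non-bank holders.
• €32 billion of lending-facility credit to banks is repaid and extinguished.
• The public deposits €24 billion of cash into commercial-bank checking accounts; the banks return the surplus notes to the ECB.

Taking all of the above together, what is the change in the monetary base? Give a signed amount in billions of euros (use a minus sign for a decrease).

+€126 billion

Government spending €75 billion: a non-base liability converts back to reserves → +€75B.
Asset purchase (from non-banks) €83 billion: ECB balance sheet expands → +€83B.
Discount-window repayment €32 billion: ECB balance sheet contracts → −€32B.
Currency deposit €24 billion: just a shift between currency and reserves — both are base money → 0.
Net: 75 + 83 − 32 + 0 = +€126 billion.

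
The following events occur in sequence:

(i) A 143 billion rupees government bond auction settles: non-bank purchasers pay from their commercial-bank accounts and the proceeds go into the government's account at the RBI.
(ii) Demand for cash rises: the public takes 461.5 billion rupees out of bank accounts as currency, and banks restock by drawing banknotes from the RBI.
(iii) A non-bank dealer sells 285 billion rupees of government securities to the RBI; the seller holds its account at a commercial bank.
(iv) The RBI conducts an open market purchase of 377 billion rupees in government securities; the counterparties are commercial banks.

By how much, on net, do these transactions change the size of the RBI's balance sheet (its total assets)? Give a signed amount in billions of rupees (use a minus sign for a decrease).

Government account inflow 143 billion rupees: only the composition of liabilities changes → 0.
Currency withdrawal 461.5 billion rupees: only the composition of liabilities changes → 0.
Asset purchase (from non-banks) 285 billion rupees: an RBI asset is acquired → +285B.
OMO purchase (from banks) 377 billion rupees: an RBI asset is acquired → +377B.
Net: 0 + 0 + 285 + 377 = +662 billion.

+662 billion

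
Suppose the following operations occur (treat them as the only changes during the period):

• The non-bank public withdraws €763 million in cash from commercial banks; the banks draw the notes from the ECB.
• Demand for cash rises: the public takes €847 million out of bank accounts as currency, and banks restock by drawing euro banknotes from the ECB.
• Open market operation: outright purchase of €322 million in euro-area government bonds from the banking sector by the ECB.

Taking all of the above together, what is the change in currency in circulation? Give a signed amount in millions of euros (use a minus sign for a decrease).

Currency withdrawal €763 million: notes leave the central bank → +€763M.
Currency withdrawal €847 million: notes leave the central bank → +€847M.
OMO purchase (from banks) €322 million: no currency enters or leaves circulation → 0.
Net: 763 + 847 + 0 = +€1610 million.

+€1610 million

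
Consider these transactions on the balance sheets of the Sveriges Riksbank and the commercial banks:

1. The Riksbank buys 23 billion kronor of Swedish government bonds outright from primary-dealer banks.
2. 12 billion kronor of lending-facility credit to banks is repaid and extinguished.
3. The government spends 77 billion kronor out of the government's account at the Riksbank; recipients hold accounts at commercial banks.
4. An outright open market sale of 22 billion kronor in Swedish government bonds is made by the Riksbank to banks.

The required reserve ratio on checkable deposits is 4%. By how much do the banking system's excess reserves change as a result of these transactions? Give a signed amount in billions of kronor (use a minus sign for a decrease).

OMO purchase (from banks) 23 billion kronor: reserves +23B, deposits 0.
Discount-window repayment 12 billion kronor: reserves −12B, deposits 0.
Government spending 77 billion kronor: reserves +77B, deposits +77B.
OMO sale (to banks) 22 billion kronor: reserves −22B, deposits 0.
Totals: Δreserves = +66B, Δdeposits = +77B.
Δrequired reserves = 4% × +77B = +3.08B.
Δexcess reserves = Δreserves − Δrequired = +66B − (+3.08B) = +62.92 billion.

+62.92 billion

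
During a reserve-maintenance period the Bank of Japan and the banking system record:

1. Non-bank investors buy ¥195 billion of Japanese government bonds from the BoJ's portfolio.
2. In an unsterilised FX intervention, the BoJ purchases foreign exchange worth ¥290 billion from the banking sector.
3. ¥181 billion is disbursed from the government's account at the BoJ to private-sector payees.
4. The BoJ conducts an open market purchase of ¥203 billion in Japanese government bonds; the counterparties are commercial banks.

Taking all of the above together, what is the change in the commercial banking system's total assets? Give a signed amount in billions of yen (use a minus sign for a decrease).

Asset sale (to non-banks) ¥195 billion: bank balance sheets shrink → −¥195B.
FX purchase ¥290 billion: just an asset swap on bank balance sheets → 0.
Government spending ¥181 billion: bank balance sheets expand → +¥181B.
OMO purchase (from banks) ¥203 billion: just an asset swap on bank balance sheets → 0.
Net: −195 + 0 + 181 + 0 = -¥14 billion.

-¥14 billion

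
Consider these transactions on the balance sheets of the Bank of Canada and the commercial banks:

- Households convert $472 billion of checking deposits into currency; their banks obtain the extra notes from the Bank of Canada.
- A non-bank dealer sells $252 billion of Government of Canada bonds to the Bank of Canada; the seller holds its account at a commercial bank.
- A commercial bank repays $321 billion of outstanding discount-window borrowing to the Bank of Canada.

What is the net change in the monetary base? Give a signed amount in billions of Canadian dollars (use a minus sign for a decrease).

-$69 billion

Currency withdrawal $472 billion: just a shift between currency and reserves — both are base money → 0.
Asset purchase (from non-banks) $252 billion: Bank of Canada balance sheet expands → +$252B.
Discount-window repayment $321 billion: Bank of Canada balance sheet contracts → −$321B.
Net: 0 + 252 − 321 = -$69 billion.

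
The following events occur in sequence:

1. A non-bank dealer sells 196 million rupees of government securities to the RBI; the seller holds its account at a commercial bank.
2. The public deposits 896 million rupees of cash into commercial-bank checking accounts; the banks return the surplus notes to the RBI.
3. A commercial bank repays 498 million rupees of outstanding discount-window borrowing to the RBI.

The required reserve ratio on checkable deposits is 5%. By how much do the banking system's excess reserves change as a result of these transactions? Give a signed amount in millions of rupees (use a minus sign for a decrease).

+539.4 million

Asset purchase (from non-banks) 196 million rupees: reserves +196M, deposits +196M.
Currency deposit 896 million rupees: reserves +896M, deposits +896M.
Discount-window repayment 498 million rupees: reserves −498M, deposits 0.
Totals: Δreserves = +594M, Δdeposits = +1092M.
Δrequired reserves = 5% × +1092M = +54.6M.
Δexcess reserves = Δreserves − Δrequired = +594M − (+54.6M) = +539.4 million.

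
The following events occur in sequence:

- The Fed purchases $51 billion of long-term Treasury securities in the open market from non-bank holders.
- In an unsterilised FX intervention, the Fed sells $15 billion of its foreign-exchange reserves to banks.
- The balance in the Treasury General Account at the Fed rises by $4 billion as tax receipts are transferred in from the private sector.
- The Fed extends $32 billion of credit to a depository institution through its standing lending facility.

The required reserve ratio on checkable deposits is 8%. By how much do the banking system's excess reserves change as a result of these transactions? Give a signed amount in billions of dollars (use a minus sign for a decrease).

Asset purchase (from non-banks) $51 billion: reserves +$51B, deposits +$51B.
FX sale $15 billion: reserves −$15B, deposits 0.
Government account inflow $4 billion: reserves −$4B, deposits −$4B.
Discount-window loan $32 billion: reserves +$32B, deposits 0.
Totals: Δreserves = +$64B, Δdeposits = +$47B.
Δrequired reserves = 8% × +$47B = +$3.76B.
Δexcess reserves = Δreserves − Δrequired = +$64B − (+$3.76B) = +$60.24 billion.

+$60.24 billion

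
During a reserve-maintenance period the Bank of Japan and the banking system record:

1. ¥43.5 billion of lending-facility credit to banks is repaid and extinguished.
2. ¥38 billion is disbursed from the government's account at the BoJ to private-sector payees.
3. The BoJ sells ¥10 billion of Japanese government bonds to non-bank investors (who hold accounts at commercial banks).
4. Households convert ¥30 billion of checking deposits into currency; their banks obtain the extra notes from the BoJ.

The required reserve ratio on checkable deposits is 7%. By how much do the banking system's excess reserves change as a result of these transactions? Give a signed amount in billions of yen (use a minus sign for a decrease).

Discount-window repayment ¥43.5 billion: reserves −¥43.5B, deposits 0.
Government spending ¥38 billion: reserves +¥38B, deposits +¥38B.
Asset sale (to non-banks) ¥10 billion: reserves −¥10B, deposits −¥10B.
Currency withdrawal ¥30 billion: reserves −¥30B, deposits −¥30B.
Totals: Δreserves = −¥45.5B, Δdeposits = −¥2B.
Δrequired reserves = 7% × −¥2B = −¥0.14B.
Δexcess reserves = Δreserves − Δrequired = −¥45.5B − (−¥0.14B) = -¥45.36 billion.

-¥45.36 billion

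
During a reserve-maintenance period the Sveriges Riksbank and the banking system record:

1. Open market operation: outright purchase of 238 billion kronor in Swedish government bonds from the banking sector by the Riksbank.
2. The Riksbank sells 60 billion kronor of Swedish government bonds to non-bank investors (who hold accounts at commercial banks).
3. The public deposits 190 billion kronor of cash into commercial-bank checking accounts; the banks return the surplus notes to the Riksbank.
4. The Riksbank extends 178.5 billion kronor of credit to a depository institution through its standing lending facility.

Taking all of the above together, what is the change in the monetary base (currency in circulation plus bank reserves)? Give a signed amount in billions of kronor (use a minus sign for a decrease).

+356.5 billion

Riksbank balance sheet:
  Assets:      Securities +178B, Loans to banks +178.5B
  Liabilities: Bank reserves +546.5B, Currency in circulation −190B
Monetary base = currency + reserves: −190B + (+546.5B) = +356.5 billion.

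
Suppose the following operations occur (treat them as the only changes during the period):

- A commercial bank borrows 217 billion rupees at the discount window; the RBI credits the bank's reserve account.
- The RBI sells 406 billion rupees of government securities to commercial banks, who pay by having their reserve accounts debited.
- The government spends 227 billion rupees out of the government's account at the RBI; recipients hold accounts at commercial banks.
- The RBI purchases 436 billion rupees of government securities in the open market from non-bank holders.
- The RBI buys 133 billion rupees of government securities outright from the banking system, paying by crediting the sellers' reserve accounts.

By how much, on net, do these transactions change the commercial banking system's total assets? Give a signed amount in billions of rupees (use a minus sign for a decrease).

+880 billion

RBI balance sheet:
  Assets:      Securities +163B, Loans to banks +217B
  Liabilities: Bank reserves +607B, Government deposits −227B
Commercial banking system:
  Assets:      Reserves at CB +607B, Securities +273B
  Liabilities: Checkable deposits +663B, Borrowings from CB +217B
Change in total bank assets = +880 billion.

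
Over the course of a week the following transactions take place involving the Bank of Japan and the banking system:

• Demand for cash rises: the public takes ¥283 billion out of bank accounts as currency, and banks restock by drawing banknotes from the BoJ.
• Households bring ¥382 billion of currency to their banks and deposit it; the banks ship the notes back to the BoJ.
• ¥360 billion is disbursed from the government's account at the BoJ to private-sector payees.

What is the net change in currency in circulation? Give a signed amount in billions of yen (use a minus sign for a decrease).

-¥99 billion

Currency withdrawal ¥283 billion: notes leave the central bank → +¥283B.
Currency deposit ¥382 billion: notes return to the central bank → −¥382B.
Government spending ¥360 billion: no currency enters or leaves circulation → 0.
Net: 283 − 382 + 0 = -¥99 billion.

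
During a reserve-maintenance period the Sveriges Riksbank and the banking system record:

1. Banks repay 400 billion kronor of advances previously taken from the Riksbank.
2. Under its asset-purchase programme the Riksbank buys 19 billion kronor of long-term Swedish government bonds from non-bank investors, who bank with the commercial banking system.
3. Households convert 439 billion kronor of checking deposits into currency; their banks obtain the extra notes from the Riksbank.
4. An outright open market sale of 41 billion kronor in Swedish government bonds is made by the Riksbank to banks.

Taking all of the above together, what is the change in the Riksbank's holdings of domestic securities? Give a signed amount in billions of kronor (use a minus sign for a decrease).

-22 billion

Riksbank balance sheet:
  Assets:      Securities −22B, Loans to banks −400B
  Liabilities: Bank reserves −861B, Currency in circulation +439B
Commercial banking system:
  Assets:      Reserves at CB −861B, Securities +41B
  Liabilities: Checkable deposits −420B, Borrowings from CB −400B
So the change in the Riksbank's holdings of domestic securities is -22 billion.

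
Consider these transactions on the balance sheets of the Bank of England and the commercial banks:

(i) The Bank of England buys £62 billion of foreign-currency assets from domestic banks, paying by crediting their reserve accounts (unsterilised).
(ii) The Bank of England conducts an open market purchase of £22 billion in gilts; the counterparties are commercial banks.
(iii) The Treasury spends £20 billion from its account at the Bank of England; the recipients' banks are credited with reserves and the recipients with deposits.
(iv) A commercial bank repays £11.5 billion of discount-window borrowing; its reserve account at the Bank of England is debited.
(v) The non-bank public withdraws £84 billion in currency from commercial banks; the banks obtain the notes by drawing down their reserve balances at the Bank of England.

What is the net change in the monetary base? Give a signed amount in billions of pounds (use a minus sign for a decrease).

Bank of England balance sheet:
  Assets:      Securities +£22B, Loans to banks −£11.5B, Foreign assets +£62B
  Liabilities: Bank reserves +£8.5B, Currency in circulation +£84B, Government deposits −£20B
Monetary base = currency + reserves: +£84B + (+£8.5B) = +£92.5 billion.

+£92.5 billion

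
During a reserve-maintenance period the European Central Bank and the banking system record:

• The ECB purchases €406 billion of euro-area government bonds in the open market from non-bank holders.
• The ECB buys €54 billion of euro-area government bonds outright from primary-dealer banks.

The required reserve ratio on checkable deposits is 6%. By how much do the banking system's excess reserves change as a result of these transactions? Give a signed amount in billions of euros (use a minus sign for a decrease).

Asset purchase (from non-banks) €406 billion: reserves +€406B, deposits +€406B.
OMO purchase (from banks) €54 billion: reserves +€54B, deposits 0.
Totals: Δreserves = +€460B, Δdeposits = +€406B.
Δrequired reserves = 6% × +€406B = +€24.36B.
Δexcess reserves = Δreserves − Δrequired = +€460B − (+€24.36B) = +€435.64 billion.

+€435.64 billion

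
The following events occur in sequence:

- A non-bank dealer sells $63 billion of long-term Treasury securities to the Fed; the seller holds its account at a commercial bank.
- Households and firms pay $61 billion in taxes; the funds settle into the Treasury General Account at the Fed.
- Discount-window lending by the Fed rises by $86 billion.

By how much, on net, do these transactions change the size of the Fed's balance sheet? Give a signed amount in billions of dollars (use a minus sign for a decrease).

Fed balance sheet:
  Assets:      Securities +$63B, Loans to banks +$86B
  Liabilities: Bank reserves +$88B, Government deposits +$61B
Commercial banking system:
  Assets:      Reserves at CB +$88B
  Liabilities: Checkable deposits +$2B, Borrowings from CB +$86B
Change in total Fed assets = +$149 billion.

+$149 billion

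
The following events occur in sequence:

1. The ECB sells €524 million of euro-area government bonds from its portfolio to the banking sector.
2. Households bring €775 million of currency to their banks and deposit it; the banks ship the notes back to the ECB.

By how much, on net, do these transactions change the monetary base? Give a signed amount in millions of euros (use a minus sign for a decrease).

-€524 million

ECB balance sheet:
  Assets:      Securities −€524M
  Liabilities: Bank reserves +€251M, Currency in circulation −€775M
Monetary base = currency + reserves: −€775M + (+€251M) = -€524 million.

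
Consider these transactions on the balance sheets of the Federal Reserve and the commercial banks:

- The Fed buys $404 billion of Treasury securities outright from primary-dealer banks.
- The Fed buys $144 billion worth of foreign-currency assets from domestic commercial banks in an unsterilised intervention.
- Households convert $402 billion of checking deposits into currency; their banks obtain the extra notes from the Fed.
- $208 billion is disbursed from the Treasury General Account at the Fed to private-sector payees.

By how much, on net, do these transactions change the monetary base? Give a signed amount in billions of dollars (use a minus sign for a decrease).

+$756 billion

Fed balance sheet:
  Assets:      Securities +$404B, Foreign assets +$144B
  Liabilities: Bank reserves +$354B, Currency in circulation +$402B, Government deposits −$208B
Monetary base = currency + reserves: +$402B + (+$354B) = +$756 billion.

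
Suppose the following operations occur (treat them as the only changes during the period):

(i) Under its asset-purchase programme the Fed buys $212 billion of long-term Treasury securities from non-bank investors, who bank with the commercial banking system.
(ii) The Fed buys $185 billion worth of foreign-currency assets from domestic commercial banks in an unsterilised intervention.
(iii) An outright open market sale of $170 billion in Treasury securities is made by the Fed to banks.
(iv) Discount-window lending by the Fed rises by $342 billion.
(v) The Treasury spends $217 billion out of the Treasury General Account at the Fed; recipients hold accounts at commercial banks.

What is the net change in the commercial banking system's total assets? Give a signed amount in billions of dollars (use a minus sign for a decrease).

Asset purchase (from non-banks) $212 billion: bank balance sheets expand → +$212B.
FX purchase $185 billion: just an asset swap on bank balance sheets → 0.
OMO sale (to banks) $170 billion: just an asset swap on bank balance sheets → 0.
Discount-window loan $342 billion: bank balance sheets expand → +$342B.
Government spending $217 billion: bank balance sheets expand → +$217B.
Net: 212 + 0 + 0 + 342 + 217 = +$771 billion.

+$771 billion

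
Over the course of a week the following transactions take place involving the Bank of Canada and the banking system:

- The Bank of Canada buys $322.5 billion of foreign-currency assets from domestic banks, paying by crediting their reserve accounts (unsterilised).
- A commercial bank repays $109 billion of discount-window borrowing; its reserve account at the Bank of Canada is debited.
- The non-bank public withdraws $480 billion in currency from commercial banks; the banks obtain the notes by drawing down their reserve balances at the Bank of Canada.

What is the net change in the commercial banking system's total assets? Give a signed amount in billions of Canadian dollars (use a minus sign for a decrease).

-$589 billion

FX purchase $322.5 billion: just an asset swap on bank balance sheets → 0.
Discount-window repayment $109 billion: bank balance sheets shrink → −$109B.
Currency withdrawal $480 billion: bank balance sheets shrink → −$480B.
Net: 0 − 109 − 480 = -$589 billion.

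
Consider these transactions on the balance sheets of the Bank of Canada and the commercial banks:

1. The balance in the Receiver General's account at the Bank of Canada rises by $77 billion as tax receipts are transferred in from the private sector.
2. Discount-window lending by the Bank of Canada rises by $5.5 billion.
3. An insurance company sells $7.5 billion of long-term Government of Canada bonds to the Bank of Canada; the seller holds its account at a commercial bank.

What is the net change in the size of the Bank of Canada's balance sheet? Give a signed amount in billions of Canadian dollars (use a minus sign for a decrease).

+$13 billion

Government account inflow $77 billion: only the composition of liabilities changes → 0.
Discount-window loan $5.5 billion: a Bank of Canada asset is acquired → +$5.5B.
Asset purchase (from non-banks) $7.5 billion: a Bank of Canada asset is acquired → +$7.5B.
Net: 0 + 5.5 + 7.5 = +$13 billion.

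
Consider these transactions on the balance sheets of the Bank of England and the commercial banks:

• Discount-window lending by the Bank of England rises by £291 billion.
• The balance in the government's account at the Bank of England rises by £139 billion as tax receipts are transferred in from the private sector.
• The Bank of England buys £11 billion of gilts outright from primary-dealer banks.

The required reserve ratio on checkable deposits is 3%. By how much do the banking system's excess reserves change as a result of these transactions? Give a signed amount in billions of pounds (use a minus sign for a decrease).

Discount-window loan £291 billion: reserves +£291B, deposits 0.
Government account inflow £139 billion: reserves −£139B, deposits −£139B.
OMO purchase (from banks) £11 billion: reserves +£11B, deposits 0.
Totals: Δreserves = +£163B, Δdeposits = −£139B.
Δrequired reserves = 3% × −£139B = −£4.17B.
Δexcess reserves = Δreserves − Δrequired = +£163B − (−£4.17B) = +£167.17 billion.

+£167.17 billion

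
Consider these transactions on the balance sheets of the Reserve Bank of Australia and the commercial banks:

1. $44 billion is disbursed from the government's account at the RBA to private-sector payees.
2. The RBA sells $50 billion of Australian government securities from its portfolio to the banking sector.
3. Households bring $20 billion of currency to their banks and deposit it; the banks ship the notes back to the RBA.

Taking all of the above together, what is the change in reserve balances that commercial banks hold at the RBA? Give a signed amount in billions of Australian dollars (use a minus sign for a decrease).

RBA balance sheet:
  Assets:      Securities −$50B
  Liabilities: Bank reserves +$14B, Currency in circulation −$20B, Government deposits −$44B
Commercial banking system:
  Assets:      Reserves at CB +$14B, Securities +$50B
  Liabilities: Checkable deposits +$64B
So the change in reserve balances that commercial banks hold at the RBA is +$14 billion.

+$14 billion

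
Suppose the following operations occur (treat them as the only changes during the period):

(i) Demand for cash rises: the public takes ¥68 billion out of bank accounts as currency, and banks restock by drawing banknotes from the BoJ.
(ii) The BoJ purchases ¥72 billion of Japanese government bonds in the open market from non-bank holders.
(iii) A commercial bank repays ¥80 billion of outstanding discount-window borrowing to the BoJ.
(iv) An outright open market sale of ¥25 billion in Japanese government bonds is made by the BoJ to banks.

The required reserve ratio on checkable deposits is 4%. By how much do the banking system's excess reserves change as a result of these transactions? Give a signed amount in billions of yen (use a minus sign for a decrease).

-¥101.16 billion

Currency withdrawal ¥68 billion: reserves −¥68B, deposits −¥68B.
Asset purchase (from non-banks) ¥72 billion: reserves +¥72B, deposits +¥72B.
Discount-window repayment ¥80 billion: reserves −¥80B, deposits 0.
OMO sale (to banks) ¥25 billion: reserves −¥25B, deposits 0.
Totals: Δreserves = −¥101B, Δdeposits = +¥4B.
Δrequired reserves = 4% × +¥4B = +¥0.16B.
Δexcess reserves = Δreserves − Δrequired = −¥101B − (+¥0.16B) = -¥101.16 billion.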